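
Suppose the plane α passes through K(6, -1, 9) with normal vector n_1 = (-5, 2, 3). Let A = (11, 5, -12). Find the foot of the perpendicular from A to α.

(1, 9, -6)

α: n_1·r = n_1·K gives -5x + 2y + 3z = -5.
Foot = A − λn with λ = (n·A − d)/|n|² = (-81 − (-5))/38 = -2.
Foot = (11, 5, -12) − (-2)·(-5, 2, 3) = (1, 9, -6).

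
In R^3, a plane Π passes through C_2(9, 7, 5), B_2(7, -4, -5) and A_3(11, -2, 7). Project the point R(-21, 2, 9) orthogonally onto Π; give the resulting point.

C_2B_2 = (-2, -11, -10), C_2A_3 = (2, -9, 2); a normal to Π is C_2B_2 × C_2A_3 = (-112, -16, 40).
Using C_2: Π has equation -112x - 16y + 40z = -920.
Foot = R − λn with λ = (n·R − d)/|n|² = (2680 − (-920))/14400 = 1/4.
Foot = (-21, 2, 9) − (1/4)·(-112, -16, 40) = (7, 6, -1).

(7, 6, -1)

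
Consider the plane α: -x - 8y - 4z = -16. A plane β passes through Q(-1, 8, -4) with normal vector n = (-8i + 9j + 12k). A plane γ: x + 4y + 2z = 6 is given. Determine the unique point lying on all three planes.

β: n·r = n·Q gives -8x + 9y + 12z = 32.
Solving the 3×3 linear system -x - 8y - 4z = -16, -8x + 9y + 12z = 32, x + 4y + 2z = 6 (e.g. by elimination or Cramer's rule, determinant = -30) gives (-4, 4, -3).

(-4, 4, -3)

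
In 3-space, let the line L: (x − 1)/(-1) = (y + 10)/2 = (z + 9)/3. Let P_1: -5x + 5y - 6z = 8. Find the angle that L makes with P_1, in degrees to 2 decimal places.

4.96

L has direction (-1, 2, 3) through (1, -10, -9).
sin θ = |n·v| / (|n||v|) = |-3| / (√86 · √14) = 0.08646.
θ ≈ 4.96°.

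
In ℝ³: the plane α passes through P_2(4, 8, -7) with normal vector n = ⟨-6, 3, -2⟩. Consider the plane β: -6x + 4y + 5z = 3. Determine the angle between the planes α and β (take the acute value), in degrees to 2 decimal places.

51.78

α: n·r = n·P_2 gives -6x + 3y - 2z = 14.
cos θ = |n₁·n₂| / (|n₁||n₂|) = |38| / (√49 · √77).
θ = arccos(0.61864) ≈ 51.78°.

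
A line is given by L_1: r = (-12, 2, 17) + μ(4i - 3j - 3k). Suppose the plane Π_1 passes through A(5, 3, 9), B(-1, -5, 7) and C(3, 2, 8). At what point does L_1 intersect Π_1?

AB = (-6, -8, -2), AC = (-2, -1, -1); a normal to Π_1 is AB × AC = (6, -2, -10).
Using A: Π_1 has equation 6x - 2y - 10z = -66.
Substitute r = (-12, 2, 17) + t(4, -3, -3) into the plane: -246 + 60t = -66, so t = 3.
Intersection: (-12, 2, 17) + 3·(4, -3, -3) = (0, -7, 8).

(0, -7, 8)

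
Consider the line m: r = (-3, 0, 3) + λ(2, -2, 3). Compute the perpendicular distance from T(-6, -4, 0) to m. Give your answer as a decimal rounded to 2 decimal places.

Taking (-3, 0, 3) on m with direction v = (2, -2, 3): w = T − (-3, 0, 3) = (-3, -4, -3), and w × v = (-18, 3, 14).
Distance = |w × v| / |v| = √529 / √17 ≈ 5.58.

5.58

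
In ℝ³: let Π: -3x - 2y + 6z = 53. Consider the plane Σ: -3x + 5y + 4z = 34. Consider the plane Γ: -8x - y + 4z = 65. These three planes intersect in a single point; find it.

(-5, -1, 6)

Solving the 3×3 linear system -3x - 2y + 6z = 53, -3x + 5y + 4z = 34, -8x - y + 4z = 65 (e.g. by elimination or Cramer's rule, determinant = 226) gives (-5, -1, 6).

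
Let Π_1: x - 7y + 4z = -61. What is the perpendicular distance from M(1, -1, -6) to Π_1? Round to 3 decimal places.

5.539

n·M − d = (1)·(1) + (-7)·(-1) + (4)·(-6) − (-61) = 45; |n| = √66.
Distance = |45| / √66 = 45/√66 ≈ 5.539.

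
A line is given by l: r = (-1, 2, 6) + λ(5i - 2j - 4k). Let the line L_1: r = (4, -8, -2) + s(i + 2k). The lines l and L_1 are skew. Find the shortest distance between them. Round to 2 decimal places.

Common perpendicular direction n = (5, -2, -4) × (1, 0, 2) = (-4, -14, 2).
With w = (4, -8, -2) − (-1, 2, 6) = (5, -10, -8), w · n = 104.
Distance = |w · n| / |n| = |104| / √216 ≈ 7.08.

7.08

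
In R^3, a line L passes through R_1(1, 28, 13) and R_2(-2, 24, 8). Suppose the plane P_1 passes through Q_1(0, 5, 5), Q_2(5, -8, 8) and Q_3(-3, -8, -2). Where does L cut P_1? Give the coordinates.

(-11, 12, -7)

A direction vector for L is R_2 − R_1 = (-3, -4, -5).
Q_1Q_2 = (5, -13, 3), Q_1Q_3 = (-3, -13, -7); a normal to P_1 is Q_1Q_2 × Q_1Q_3 = (130, 26, -104).
Using Q_1: P_1 has equation 130x + 26y - 104z = -390.
Substitute r = (1, 28, 13) + t(-3, -4, -5) into the plane: -494 + 26t = -390, so t = 4.
Intersection: (1, 28, 13) + 4·(-3, -4, -5) = (-11, 12, -7).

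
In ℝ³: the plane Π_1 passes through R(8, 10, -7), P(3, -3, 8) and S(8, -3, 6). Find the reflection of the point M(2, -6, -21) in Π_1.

RP = (-5, -13, 15), RS = (0, -13, 13); a normal to Π_1 is RP × RS = (26, 65, 65).
Using R: Π_1 has equation 26x + 65y + 65z = 403.
λ = (n·M − d)/|n|² = (-1703 − 403)/9126 = -3/13.
Reflection = M − 2λn = (2, -6, -21) − (-6/13)·(26, 65, 65) = (14, 24, 9).

(14, 24, 9)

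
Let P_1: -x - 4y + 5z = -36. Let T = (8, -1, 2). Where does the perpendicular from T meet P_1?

Foot = T − λn with λ = (n·T − d)/|n|² = (6 − (-36))/42 = 1.
Foot = (8, -1, 2) − 1·(-1, -4, 5) = (9, 3, -3).

(9, 3, -3)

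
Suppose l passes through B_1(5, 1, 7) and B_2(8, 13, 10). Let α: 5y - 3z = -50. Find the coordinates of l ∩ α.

(3, -7, 5)

A direction vector for l is B_2 − B_1 = (3, 12, 3).
Substitute r = (5, 1, 7) + t(3, 12, 3) into the plane: -16 + 51t = -50, so t = -2/3.
Intersection: (5, 1, 7) + (-2/3)·(3, 12, 3) = (3, -7, 5).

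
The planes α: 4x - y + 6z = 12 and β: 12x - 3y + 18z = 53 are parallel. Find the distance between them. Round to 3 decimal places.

0.778

Rescale β by 1/3: 4x - y + 6z = 53/3. Then distance = |12 − (53/3)| / √53 ≈ 0.778.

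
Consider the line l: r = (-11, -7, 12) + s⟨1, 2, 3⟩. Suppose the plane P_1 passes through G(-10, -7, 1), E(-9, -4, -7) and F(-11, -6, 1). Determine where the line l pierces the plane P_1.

GE = (1, 3, -8), GF = (-1, 1, 0); a normal to P_1 is GE × GF = (8, 8, 4).
Using G: P_1 has equation 8x + 8y + 4z = -132.
Substitute r = (-11, -7, 12) + t(1, 2, 3) into the plane: -96 + 36t = -132, so t = -1.
Intersection: (-11, -7, 12) + (-1)·(1, 2, 3) = (-12, -9, 9).

(-12, -9, 9)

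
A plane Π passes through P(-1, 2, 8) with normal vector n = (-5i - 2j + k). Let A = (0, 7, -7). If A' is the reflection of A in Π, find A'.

(-10, 3, -5)

Π: n·r = n·P gives -5x - 2y + z = 9.
λ = (n·A − d)/|n|² = (-21 − 9)/30 = -1.
Reflection = A − 2λn = (0, 7, -7) − (-2)·(-5, -2, 1) = (-10, 3, -5).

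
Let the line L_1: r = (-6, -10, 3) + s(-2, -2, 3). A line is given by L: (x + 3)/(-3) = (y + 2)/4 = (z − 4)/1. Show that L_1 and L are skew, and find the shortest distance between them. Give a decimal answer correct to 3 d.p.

5.333

L has direction (-3, 4, 1) through (-3, -2, 4).
Common perpendicular direction n = (-2, -2, 3) × (-3, 4, 1) = (-14, -7, -14).
With w = (-3, -2, 4) − (-6, -10, 3) = (3, 8, 1), w · n = -112.
Since n ≠ 0 the lines are not parallel, and w · n = -112 ≠ 0 so they do not intersect; hence they are skew.
Distance = |w · n| / |n| = |-112| / √441 ≈ 5.333.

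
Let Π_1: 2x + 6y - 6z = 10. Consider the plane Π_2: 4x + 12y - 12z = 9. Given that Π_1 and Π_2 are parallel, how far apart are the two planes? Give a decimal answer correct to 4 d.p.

0.6309

Rescale Π_2 by 1/2: 2x + 6y - 6z = 9/2. Then distance = |10 − (9/2)| / √76 ≈ 0.6309.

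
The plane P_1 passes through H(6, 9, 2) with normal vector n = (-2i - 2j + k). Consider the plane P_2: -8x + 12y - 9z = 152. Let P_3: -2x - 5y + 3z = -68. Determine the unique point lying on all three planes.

P_1: n·r = n·H gives -2x - 2y + z = -28.
Solving the 3×3 linear system -2x - 2y + z = -28, -8x + 12y - 9z = 152, -2x - 5y + 3z = -68 (e.g. by elimination or Cramer's rule, determinant = -2) gives (2, 8, -8).

(2, 8, -8)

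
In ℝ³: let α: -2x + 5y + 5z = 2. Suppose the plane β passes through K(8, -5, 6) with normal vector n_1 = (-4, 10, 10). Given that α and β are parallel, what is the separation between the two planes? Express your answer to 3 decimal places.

β: n_1·r = n_1·K gives -4x + 10y + 10z = -22.
Rescale β by 1/2: -2x + 5y + 5z = -11. Then distance = |2 − (-11)| / √54 ≈ 1.769.

1.769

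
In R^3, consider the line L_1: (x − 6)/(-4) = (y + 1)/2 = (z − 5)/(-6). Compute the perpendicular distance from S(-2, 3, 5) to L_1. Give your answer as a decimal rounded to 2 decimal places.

7.17

L_1 has direction (-4, 2, -6) through (6, -1, 5).
Taking (6, -1, 5) on L_1 with direction v = (-4, 2, -6): w = S − (6, -1, 5) = (-8, 4, 0), and w × v = (-24, -48, 0).
Distance = |w × v| / |v| = √2880 / √56 ≈ 7.17.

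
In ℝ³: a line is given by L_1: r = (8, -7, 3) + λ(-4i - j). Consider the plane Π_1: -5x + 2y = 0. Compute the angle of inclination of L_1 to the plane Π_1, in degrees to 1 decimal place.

sin θ = |n·v| / (|n||v|) = |18| / (√29 · √17) = 0.81068.
θ ≈ 54.2°.

54.2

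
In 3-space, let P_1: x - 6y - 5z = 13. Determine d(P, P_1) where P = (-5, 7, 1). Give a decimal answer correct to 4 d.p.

n·P − d = (1)·(-5) + (-6)·(7) + (-5)·(1) − 13 = -65; |n| = √62.
Distance = |-65| / √62 = 65/√62 ≈ 8.2550.

8.2550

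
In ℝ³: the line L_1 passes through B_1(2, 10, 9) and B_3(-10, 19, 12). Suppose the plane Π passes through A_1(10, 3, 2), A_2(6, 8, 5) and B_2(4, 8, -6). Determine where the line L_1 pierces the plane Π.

(10, 4, 7)

A direction vector for L_1 is B_3 − B_1 = (-12, 9, 3).
A_1A_2 = (-4, 5, 3), A_1B_2 = (-6, 5, -8); a normal to Π is A_1A_2 × A_1B_2 = (-55, -50, 10).
Using A_1: Π has equation -55x - 50y + 10z = -680.
Substitute r = (2, 10, 9) + t(-12, 9, 3) into the plane: -520 + 240t = -680, so t = -2/3.
Intersection: (2, 10, 9) + (-2/3)·(-12, 9, 3) = (10, 4, 7).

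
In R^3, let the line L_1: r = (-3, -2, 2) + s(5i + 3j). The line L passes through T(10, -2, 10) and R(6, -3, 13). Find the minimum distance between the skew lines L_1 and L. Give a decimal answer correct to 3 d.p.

A direction vector for L is R − T = (-4, -1, 3).
Common perpendicular direction n = (5, 3, 0) × (-4, -1, 3) = (9, -15, 7).
With w = (10, -2, 10) − (-3, -2, 2) = (13, 0, 8), w · n = 173.
Distance = |w · n| / |n| = |173| / √355 ≈ 9.182.

9.182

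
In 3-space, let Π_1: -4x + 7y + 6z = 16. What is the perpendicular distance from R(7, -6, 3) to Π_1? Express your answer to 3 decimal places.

n·R − d = (-4)·(7) + (7)·(-6) + (6)·(3) − 16 = -68; |n| = √101.
Distance = |-68| / √101 = 68/√101 ≈ 6.766.

6.766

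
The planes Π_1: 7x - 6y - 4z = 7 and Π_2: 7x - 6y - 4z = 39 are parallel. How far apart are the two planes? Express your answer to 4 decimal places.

3.1841

Same normal n = (7, -6, -4) with |n| = √101; distance = |7 − 39| / |n| = 32/√101 ≈ 3.1841.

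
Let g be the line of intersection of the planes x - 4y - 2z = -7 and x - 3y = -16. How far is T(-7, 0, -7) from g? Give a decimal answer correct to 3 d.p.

3.064

Direction of g: (1, -4, -2) × (1, -3, 0) = (-6, -2, 1).
A point on g: solving the two plane equations with x = 11 gives (11, 9, -9).
Taking (11, 9, -9) on g with direction v = (-6, -2, 1): w = T − (11, 9, -9) = (-18, -9, 2), and w × v = (-5, 6, -18).
Distance = |w × v| / |v| = √385 / √41 ≈ 3.064.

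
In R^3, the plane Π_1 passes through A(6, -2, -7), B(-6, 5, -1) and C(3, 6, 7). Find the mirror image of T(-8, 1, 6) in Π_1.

(-4, 13, 0)

AB = (-12, 7, 6), AC = (-3, 8, 14); a normal to Π_1 is AB × AC = (50, 150, -75).
Using A: Π_1 has equation 50x + 150y - 75z = 525.
λ = (n·T − d)/|n|² = (-700 − 525)/30625 = -1/25.
Reflection = T − 2λn = (-8, 1, 6) − (-2/25)·(50, 150, -75) = (-4, 13, 0).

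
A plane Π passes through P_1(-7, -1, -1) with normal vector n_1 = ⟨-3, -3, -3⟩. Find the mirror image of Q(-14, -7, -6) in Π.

Π: n_1·r = n_1·P_1 gives -3x - 3y - 3z = 27.
λ = (n·Q − d)/|n|² = (81 − 27)/27 = 2.
Reflection = Q − 2λn = (-14, -7, -6) − 4·(-3, -3, -3) = (-2, 5, 6).

(-2, 5, 6)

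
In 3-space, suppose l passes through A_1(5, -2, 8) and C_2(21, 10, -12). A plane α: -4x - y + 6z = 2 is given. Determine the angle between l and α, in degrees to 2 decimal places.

72.15

A direction vector for l is C_2 − A_1 = (16, 12, -20).
sin θ = |n·v| / (|n||v|) = |-196| / (√53 · √800) = 0.95186.
θ ≈ 72.15°.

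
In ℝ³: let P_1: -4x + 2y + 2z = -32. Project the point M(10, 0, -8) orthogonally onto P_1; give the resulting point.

(6, 2, -6)

Foot = M − λn with λ = (n·M − d)/|n|² = (-56 − (-32))/24 = -1.
Foot = (10, 0, -8) − (-1)·(-4, 2, 2) = (6, 2, -6).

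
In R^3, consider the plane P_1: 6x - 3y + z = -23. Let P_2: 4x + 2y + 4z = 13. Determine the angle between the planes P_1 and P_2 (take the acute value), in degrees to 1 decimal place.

cos θ = |n₁·n₂| / (|n₁||n₂|) = |22| / (√46 · √36).
θ = arccos(0.54062) ≈ 57.3°.

57.3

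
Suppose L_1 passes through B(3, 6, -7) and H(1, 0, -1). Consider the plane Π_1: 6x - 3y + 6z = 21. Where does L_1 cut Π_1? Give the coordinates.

(0, -3, 2)

A direction vector for L_1 is H − B = (-2, -6, 6).
Substitute r = (3, 6, -7) + t(-2, -6, 6) into the plane: -42 + 42t = 21, so t = 3/2.
Intersection: (3, 6, -7) + (3/2)·(-2, -6, 6) = (0, -3, 2).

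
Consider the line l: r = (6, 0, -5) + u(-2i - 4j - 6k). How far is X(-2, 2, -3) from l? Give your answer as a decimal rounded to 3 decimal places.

Taking (6, 0, -5) on l with direction v = (-2, -4, -6): w = X − (6, 0, -5) = (-8, 2, 2), and w × v = (-4, -52, 36).
Distance = |w × v| / |v| = √4016 / √56 ≈ 8.468.

8.468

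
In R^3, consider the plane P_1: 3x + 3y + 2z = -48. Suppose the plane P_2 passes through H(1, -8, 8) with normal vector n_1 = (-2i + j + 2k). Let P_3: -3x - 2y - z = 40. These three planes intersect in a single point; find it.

(-10, -2, -6)

P_2: n_1·r = n_1·H gives -2x + y + 2z = 6.
Solving the 3×3 linear system 3x + 3y + 2z = -48, -2x + y + 2z = 6, -3x - 2y - z = 40 (e.g. by elimination or Cramer's rule, determinant = -1) gives (-10, -2, -6).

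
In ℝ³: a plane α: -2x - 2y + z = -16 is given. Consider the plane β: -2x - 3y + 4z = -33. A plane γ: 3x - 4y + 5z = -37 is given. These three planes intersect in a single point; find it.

(1, 5, -4)

Solving the 3×3 linear system -2x - 2y + z = -16, -2x - 3y + 4z = -33, 3x - 4y + 5z = -37 (e.g. by elimination or Cramer's rule, determinant = -29) gives (1, 5, -4).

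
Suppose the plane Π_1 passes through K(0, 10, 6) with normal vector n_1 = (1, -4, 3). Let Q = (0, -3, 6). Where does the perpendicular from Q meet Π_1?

Π_1: n_1·r = n_1·K gives x - 4y + 3z = -22.
Foot = Q − λn with λ = (n·Q − d)/|n|² = (30 − (-22))/26 = 2.
Foot = (0, -3, 6) − 2·(1, -4, 3) = (-2, 5, 0).

(-2, 5, 0)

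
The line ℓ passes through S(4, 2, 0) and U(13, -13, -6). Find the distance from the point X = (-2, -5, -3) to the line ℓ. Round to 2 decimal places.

8.95

A direction vector for ℓ is U − S = (9, -15, -6).
Taking (4, 2, 0) on ℓ with direction v = (9, -15, -6): w = X − (4, 2, 0) = (-6, -7, -3), and w × v = (-3, -63, 153).
Distance = |w × v| / |v| = √27387 / √342 ≈ 8.95.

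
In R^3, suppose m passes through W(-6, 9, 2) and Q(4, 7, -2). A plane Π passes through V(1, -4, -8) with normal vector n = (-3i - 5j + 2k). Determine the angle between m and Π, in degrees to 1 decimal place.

24.5

A direction vector for m is Q − W = (10, -2, -4).
Π: n·r = n·V gives -3x - 5y + 2z = 1.
sin θ = |n·v| / (|n||v|) = |-28| / (√38 · √120) = 0.41464.
θ ≈ 24.5°.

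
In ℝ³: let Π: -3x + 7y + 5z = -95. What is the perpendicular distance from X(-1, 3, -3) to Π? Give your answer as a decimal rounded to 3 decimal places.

11.415

n·X − d = (-3)·(-1) + (7)·(3) + (5)·(-3) − (-95) = 104; |n| = √83.
Distance = |104| / √83 = 104/√83 ≈ 11.415.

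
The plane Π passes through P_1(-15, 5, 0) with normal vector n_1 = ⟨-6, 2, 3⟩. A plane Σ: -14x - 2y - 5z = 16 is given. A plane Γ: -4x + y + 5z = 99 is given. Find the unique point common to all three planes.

(-7, 11, 12)

Π: n_1·r = n_1·P_1 gives -6x + 2y + 3z = 100.
Solving the 3×3 linear system -6x + 2y + 3z = 100, -14x - 2y - 5z = 16, -4x + y + 5z = 99 (e.g. by elimination or Cramer's rule, determinant = 144) gives (-7, 11, 12).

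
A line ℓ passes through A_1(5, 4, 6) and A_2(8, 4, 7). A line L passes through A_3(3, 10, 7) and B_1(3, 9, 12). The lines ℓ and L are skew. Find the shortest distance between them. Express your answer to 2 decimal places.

6.20

A direction vector for ℓ is A_2 − A_1 = (3, 0, 1).
A direction vector for L is B_1 − A_3 = (0, -1, 5).
Common perpendicular direction n = (3, 0, 1) × (0, -1, 5) = (1, -15, -3).
With w = (3, 10, 7) − (5, 4, 6) = (-2, 6, 1), w · n = -95.
Distance = |w · n| / |n| = |-95| / √235 ≈ 6.20.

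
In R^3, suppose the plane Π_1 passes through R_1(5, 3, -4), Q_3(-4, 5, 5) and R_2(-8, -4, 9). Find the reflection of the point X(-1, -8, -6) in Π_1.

R_1Q_3 = (-9, 2, 9), R_1R_2 = (-13, -7, 13); a normal to Π_1 is R_1Q_3 × R_1R_2 = (89, 0, 89).
Using R_1: Π_1 has equation 89x + 89z = 89.
λ = (n·X − d)/|n|² = (-623 − 89)/15842 = -4/89.
Reflection = X − 2λn = (-1, -8, -6) − (-8/89)·(89, 0, 89) = (7, -8, 2).

(7, -8, 2)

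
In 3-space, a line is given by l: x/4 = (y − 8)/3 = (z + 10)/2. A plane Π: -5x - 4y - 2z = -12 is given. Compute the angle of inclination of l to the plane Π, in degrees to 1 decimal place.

l has direction (4, 3, 2) through (0, 8, -10).
sin θ = |n·v| / (|n||v|) = |-36| / (√45 · √29) = 0.99655.
θ ≈ 85.2°.

85.2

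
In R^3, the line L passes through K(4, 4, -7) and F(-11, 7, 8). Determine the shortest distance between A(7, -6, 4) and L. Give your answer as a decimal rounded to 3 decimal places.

14.572

A direction vector for L is F − K = (-15, 3, 15).
Taking (4, 4, -7) on L with direction v = (-15, 3, 15): w = A − (4, 4, -7) = (3, -10, 11), and w × v = (-183, -210, -141).
Distance = |w × v| / |v| = √97470 / √459 ≈ 14.572.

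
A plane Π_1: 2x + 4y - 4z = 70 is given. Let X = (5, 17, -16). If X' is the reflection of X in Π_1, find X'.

λ = (n·X − d)/|n|² = (142 − 70)/36 = 2.
Reflection = X − 2λn = (5, 17, -16) − 4·(2, 4, -4) = (-3, 1, 0).

(-3, 1, 0)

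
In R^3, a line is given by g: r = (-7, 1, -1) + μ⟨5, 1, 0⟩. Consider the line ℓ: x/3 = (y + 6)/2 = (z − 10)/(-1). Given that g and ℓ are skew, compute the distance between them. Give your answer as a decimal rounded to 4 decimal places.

4.0415

ℓ has direction (3, 2, -1) through (0, -6, 10).
Common perpendicular direction n = (5, 1, 0) × (3, 2, -1) = (-1, 5, 7).
With w = (0, -6, 10) − (-7, 1, -1) = (7, -7, 11), w · n = 35.
Distance = |w · n| / |n| = |35| / √75 ≈ 4.0415.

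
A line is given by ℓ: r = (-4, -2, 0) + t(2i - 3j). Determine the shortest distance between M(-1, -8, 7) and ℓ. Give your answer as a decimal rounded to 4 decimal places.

Taking (-4, -2, 0) on ℓ with direction v = (2, -3, 0): w = M − (-4, -2, 0) = (3, -6, 7), and w × v = (21, 14, 3).
Distance = |w × v| / |v| = √646 / √13 ≈ 7.0493.

7.0493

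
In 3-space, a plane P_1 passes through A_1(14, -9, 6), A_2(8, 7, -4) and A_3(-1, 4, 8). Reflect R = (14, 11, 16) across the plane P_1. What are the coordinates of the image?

A_1A_2 = (-6, 16, -10), A_1A_3 = (-15, 13, 2); a normal to P_1 is A_1A_2 × A_1A_3 = (162, 162, 162).
Using A_1: P_1 has equation 162x + 162y + 162z = 1782.
λ = (n·R − d)/|n|² = (6642 − 1782)/78732 = 5/81.
Reflection = R − 2λn = (14, 11, 16) − (10/81)·(162, 162, 162) = (-6, -9, -4).

(-6, -9, -4)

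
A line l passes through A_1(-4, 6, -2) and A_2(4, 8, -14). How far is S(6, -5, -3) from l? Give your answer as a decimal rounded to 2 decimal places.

A direction vector for l is A_2 − A_1 = (8, 2, -12).
Taking (-4, 6, -2) on l with direction v = (8, 2, -12): w = S − (-4, 6, -2) = (10, -11, -1), and w × v = (134, 112, 108).
Distance = |w × v| / |v| = √42164 / √212 ≈ 14.10.

14.10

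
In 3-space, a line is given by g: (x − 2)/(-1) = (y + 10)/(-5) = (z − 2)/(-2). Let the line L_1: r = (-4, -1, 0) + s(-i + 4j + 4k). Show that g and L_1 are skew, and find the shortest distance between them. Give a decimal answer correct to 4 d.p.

8.9134

g has direction (-1, -5, -2) through (2, -10, 2).
Common perpendicular direction n = (-1, -5, -2) × (-1, 4, 4) = (-12, 6, -9).
With w = (-4, -1, 0) − (2, -10, 2) = (-6, 9, -2), w · n = 144.
Since n ≠ 0 the lines are not parallel, and w · n = 144 ≠ 0 so they do not intersect; hence they are skew.
Distance = |w · n| / |n| = |144| / √261 ≈ 8.9134.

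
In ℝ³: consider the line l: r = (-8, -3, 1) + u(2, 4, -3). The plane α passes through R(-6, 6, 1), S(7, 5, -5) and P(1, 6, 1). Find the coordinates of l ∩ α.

(-4, 5, -5)

RS = (13, -1, -6), RP = (7, 0, 0); a normal to α is RS × RP = (0, -42, 7).
Using R: α has equation -42y + 7z = -245.
Substitute r = (-8, -3, 1) + t(2, 4, -3) into the plane: 133 + (-189)t = -245, so t = 2.
Intersection: (-8, -3, 1) + 2·(2, 4, -3) = (-4, 5, -5).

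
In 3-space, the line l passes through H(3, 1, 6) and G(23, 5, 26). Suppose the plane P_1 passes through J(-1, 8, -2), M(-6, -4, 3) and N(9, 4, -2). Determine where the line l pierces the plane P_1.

(-2, 0, 1)

A direction vector for l is G − H = (20, 4, 20).
JM = (-5, -12, 5), JN = (10, -4, 0); a normal to P_1 is JM × JN = (20, 50, 140).
Using J: P_1 has equation 20x + 50y + 140z = 100.
Substitute r = (3, 1, 6) + t(20, 4, 20) into the plane: 950 + 3400t = 100, so t = -1/4.
Intersection: (3, 1, 6) + (-1/4)·(20, 4, 20) = (-2, 0, 1).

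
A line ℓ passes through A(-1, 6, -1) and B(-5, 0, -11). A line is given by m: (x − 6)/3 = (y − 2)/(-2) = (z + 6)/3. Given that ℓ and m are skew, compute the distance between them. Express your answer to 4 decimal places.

A direction vector for ℓ is B − A = (-4, -6, -10).
m has direction (3, -2, 3) through (6, 2, -6).
Common perpendicular direction n = (-4, -6, -10) × (3, -2, 3) = (-38, -18, 26).
With w = (6, 2, -6) − (-1, 6, -1) = (7, -4, -5), w · n = -324.
Distance = |w · n| / |n| = |-324| / √2444 ≈ 6.5538.

6.5538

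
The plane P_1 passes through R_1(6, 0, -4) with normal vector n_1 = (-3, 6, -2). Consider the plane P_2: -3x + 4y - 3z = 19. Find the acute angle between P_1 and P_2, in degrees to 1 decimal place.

17.2

P_1: n_1·r = n_1·R_1 gives -3x + 6y - 2z = -10.
cos θ = |n₁·n₂| / (|n₁||n₂|) = |39| / (√49 · √34).
θ = arccos(0.95549) ≈ 17.2°.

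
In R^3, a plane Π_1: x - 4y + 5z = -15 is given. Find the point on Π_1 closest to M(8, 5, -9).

(9, 1, -4)

Foot = M − λn with λ = (n·M − d)/|n|² = (-57 − (-15))/42 = -1.
Foot = (8, 5, -9) − (-1)·(1, -4, 5) = (9, 1, -4).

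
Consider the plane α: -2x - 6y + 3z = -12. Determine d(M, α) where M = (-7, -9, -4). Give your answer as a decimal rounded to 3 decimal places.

n·M − d = (-2)·(-7) + (-6)·(-9) + (3)·(-4) − (-12) = 68; |n| = √49.
Distance = |68| / √49 = 68/√49 ≈ 9.714.

9.714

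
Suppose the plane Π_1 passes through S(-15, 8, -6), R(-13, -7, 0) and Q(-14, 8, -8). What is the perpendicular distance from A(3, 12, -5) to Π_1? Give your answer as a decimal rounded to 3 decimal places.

SR = (2, -15, 6), SQ = (1, 0, -2); a normal to Π_1 is SR × SQ = (30, 10, 15).
Using S: Π_1 has equation 30x + 10y + 15z = -460.
n·A − d = (30)·(3) + (10)·(12) + (15)·(-5) − (-460) = 595; |n| = √1225.
Distance = |595| / √1225 = 595/√1225 ≈ 17.000.

17.000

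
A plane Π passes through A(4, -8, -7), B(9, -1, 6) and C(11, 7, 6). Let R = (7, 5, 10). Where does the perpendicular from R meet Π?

(11, 4, 9)

AB = (5, 7, 13), AC = (7, 15, 13); a normal to Π is AB × AC = (-104, 26, 26).
Using A: Π has equation -104x + 26y + 26z = -806.
Foot = R − λn with λ = (n·R − d)/|n|² = (-338 − (-806))/12168 = 1/26.
Foot = (7, 5, 10) − (1/26)·(-104, 26, 26) = (11, 4, 9).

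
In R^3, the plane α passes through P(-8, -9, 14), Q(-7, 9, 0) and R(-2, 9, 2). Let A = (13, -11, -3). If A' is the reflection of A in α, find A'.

PQ = (1, 18, -14), PR = (6, 18, -12); a normal to α is PQ × PR = (36, -72, -90).
Using P: α has equation 36x - 72y - 90z = -900.
λ = (n·A − d)/|n|² = (1530 − (-900))/14580 = 1/6.
Reflection = A − 2λn = (13, -11, -3) − (1/3)·(36, -72, -90) = (1, 13, 27).

(1, 13, 27)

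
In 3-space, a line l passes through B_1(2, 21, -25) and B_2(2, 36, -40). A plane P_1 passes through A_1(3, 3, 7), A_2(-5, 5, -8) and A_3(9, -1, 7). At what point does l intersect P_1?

A direction vector for l is B_2 − B_1 = (0, 15, -15).
A_1A_2 = (-8, 2, -15), A_1A_3 = (6, -4, 0); a normal to P_1 is A_1A_2 × A_1A_3 = (-60, -90, 20).
Using A_1: P_1 has equation -60x - 90y + 20z = -310.
Substitute r = (2, 21, -25) + t(0, 15, -15) into the plane: -2510 + (-1650)t = -310, so t = -4/3.
Intersection: (2, 21, -25) + (-4/3)·(0, 15, -15) = (2, 1, -5).

(2, 1, -5)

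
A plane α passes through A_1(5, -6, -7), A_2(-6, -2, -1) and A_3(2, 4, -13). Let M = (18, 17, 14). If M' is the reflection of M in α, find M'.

A_1A_2 = (-11, 4, 6), A_1A_3 = (-3, 10, -6); a normal to α is A_1A_2 × A_1A_3 = (-84, -84, -98).
Using A_1: α has equation -84x - 84y - 98z = 770.
λ = (n·M − d)/|n|² = (-4312 − 770)/23716 = -3/14.
Reflection = M − 2λn = (18, 17, 14) − (-3/7)·(-84, -84, -98) = (-18, -19, -28).

(-18, -19, -28)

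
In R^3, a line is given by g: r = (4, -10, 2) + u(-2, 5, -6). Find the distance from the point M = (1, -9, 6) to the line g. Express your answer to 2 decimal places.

Taking (4, -10, 2) on g with direction v = (-2, 5, -6): w = M − (4, -10, 2) = (-3, 1, 4), and w × v = (-26, -26, -13).
Distance = |w × v| / |v| = √1521 / √65 ≈ 4.84.

4.84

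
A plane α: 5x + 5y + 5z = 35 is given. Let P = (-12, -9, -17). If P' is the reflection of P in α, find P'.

λ = (n·P − d)/|n|² = (-190 − 35)/75 = -3.
Reflection = P − 2λn = (-12, -9, -17) − (-6)·(5, 5, 5) = (18, 21, 13).

(18, 21, 13)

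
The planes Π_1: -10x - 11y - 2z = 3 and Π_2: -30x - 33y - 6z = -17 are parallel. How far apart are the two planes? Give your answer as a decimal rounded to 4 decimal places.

Rescale Π_2 by 1/3: -10x - 11y - 2z = -17/3. Then distance = |3 − (-17/3)| / √225 ≈ 0.5778.

0.5778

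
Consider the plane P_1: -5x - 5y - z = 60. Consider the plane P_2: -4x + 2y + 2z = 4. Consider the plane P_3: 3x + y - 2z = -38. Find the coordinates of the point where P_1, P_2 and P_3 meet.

(-2, -12, 10)

Solving the 3×3 linear system -5x - 5y - z = 60, -4x + 2y + 2z = 4, 3x + y - 2z = -38 (e.g. by elimination or Cramer's rule, determinant = 50) gives (-2, -12, 10).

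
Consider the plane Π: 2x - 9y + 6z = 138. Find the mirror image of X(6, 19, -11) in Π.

λ = (n·X − d)/|n|² = (-225 − 138)/121 = -3.
Reflection = X − 2λn = (6, 19, -11) − (-6)·(2, -9, 6) = (18, -35, 25).

(18, -35, 25)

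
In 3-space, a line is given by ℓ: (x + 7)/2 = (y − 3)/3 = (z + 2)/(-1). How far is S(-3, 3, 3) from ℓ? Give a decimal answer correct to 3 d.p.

6.353

ℓ has direction (2, 3, -1) through (-7, 3, -2).
Taking (-7, 3, -2) on ℓ with direction v = (2, 3, -1): w = S − (-7, 3, -2) = (4, 0, 5), and w × v = (-15, 14, 12).
Distance = |w × v| / |v| = √565 / √14 ≈ 6.353.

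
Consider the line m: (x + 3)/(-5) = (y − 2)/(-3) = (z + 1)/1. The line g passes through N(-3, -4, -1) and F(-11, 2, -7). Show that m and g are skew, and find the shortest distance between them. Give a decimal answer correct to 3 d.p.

m has direction (-5, -3, 1) through (-3, 2, -1).
A direction vector for g is F − N = (-8, 6, -6).
Common perpendicular direction n = (-5, -3, 1) × (-8, 6, -6) = (12, -38, -54).
With w = (-3, -4, -1) − (-3, 2, -1) = (0, -6, 0), w · n = 228.
Since n ≠ 0 the lines are not parallel, and w · n = 228 ≠ 0 so they do not intersect; hence they are skew.
Distance = |w · n| / |n| = |228| / √4504 ≈ 3.397.

3.397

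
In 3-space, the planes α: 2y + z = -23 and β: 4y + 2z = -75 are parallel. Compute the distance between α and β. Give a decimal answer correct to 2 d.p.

6.48

Rescale β by 1/2: 2y + z = -75/2. Then distance = |-23 − (-75/2)| / √5 ≈ 6.48.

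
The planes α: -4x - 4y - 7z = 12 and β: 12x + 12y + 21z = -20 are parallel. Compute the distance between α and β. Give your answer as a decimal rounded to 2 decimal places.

0.59

Rescale β by 1/(-3): -4x - 4y - 7z = 20/3. Then distance = |12 − (20/3)| / √81 ≈ 0.59.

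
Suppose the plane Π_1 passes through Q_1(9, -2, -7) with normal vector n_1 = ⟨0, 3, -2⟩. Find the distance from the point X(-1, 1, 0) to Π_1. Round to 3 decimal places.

Π_1: n_1·r = n_1·Q_1 gives 3y - 2z = 8.
n·X − d = (0)·(-1) + (3)·(1) + (-2)·(0) − 8 = -5; |n| = √13.
Distance = |-5| / √13 = 5/√13 ≈ 1.387.

1.387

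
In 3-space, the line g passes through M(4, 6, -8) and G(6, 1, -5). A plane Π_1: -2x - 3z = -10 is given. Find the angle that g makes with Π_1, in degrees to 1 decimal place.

35.8

A direction vector for g is G − M = (2, -5, 3).
sin θ = |n·v| / (|n||v|) = |-13| / (√13 · √38) = 0.58490.
θ ≈ 35.8°.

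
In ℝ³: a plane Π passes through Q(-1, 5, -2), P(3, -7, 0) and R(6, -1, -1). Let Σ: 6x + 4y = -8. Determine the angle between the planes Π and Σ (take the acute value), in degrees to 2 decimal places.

QP = (4, -12, 2), QR = (7, -6, 1); a normal to Π is QP × QR = (0, 10, 60).
Using Q: Π has equation 10y + 60z = -70.
cos θ = |n₁·n₂| / (|n₁||n₂|) = |40| / (√3700 · √52).
θ = arccos(0.09119) ≈ 84.77°.

84.77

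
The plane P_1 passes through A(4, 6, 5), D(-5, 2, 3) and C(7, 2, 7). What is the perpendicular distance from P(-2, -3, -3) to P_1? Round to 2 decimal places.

AD = (-9, -4, -2), AC = (3, -4, 2); a normal to P_1 is AD × AC = (-16, 12, 48).
Using A: P_1 has equation -16x + 12y + 48z = 248.
n·P − d = (-16)·(-2) + (12)·(-3) + (48)·(-3) − 248 = -396; |n| = √2704.
Distance = |-396| / √2704 = 396/√2704 ≈ 7.62.

7.62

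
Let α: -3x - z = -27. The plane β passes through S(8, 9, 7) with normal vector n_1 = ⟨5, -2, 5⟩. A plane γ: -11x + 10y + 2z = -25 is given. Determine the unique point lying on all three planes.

β: n_1·r = n_1·S gives 5x - 2y + 5z = 57.
Solving the 3×3 linear system -3x - z = -27, 5x - 2y + 5z = 57, -11x + 10y + 2z = -25 (e.g. by elimination or Cramer's rule, determinant = 134) gives (7, 4, 6).

(7, 4, 6)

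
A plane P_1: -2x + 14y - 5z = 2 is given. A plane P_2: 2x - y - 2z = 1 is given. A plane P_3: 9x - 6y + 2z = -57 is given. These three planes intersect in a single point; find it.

(-7, -3, -6)

Solving the 3×3 linear system -2x + 14y - 5z = 2, 2x - y - 2z = 1, 9x - 6y + 2z = -57 (e.g. by elimination or Cramer's rule, determinant = -265) gives (-7, -3, -6).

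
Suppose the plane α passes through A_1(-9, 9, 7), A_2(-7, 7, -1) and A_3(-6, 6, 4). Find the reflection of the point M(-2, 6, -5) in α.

A_1A_2 = (2, -2, -8), A_1A_3 = (3, -3, -3); a normal to α is A_1A_2 × A_1A_3 = (-18, -18, 0).
Using A_1: α has equation -18x - 18y = 0.
λ = (n·M − d)/|n|² = (-72 − 0)/648 = -1/9.
Reflection = M − 2λn = (-2, 6, -5) − (-2/9)·(-18, -18, 0) = (-6, 2, -5).

(-6, 2, -5)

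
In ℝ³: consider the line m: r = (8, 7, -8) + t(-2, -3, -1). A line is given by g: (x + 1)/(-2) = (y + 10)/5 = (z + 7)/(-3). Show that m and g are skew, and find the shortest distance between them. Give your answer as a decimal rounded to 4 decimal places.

g has direction (-2, 5, -3) through (-1, -10, -7).
Common perpendicular direction n = (-2, -3, -1) × (-2, 5, -3) = (14, -4, -16).
With w = (-1, -10, -7) − (8, 7, -8) = (-9, -17, 1), w · n = -74.
Since n ≠ 0 the lines are not parallel, and w · n = -74 ≠ 0 so they do not intersect; hence they are skew.
Distance = |w · n| / |n| = |-74| / √468 ≈ 3.4207.

3.4207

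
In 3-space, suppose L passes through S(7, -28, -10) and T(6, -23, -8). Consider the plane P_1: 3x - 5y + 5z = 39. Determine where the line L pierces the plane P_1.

A direction vector for L is T − S = (-1, 5, 2).
Substitute r = (7, -28, -10) + t(-1, 5, 2) into the plane: 111 + (-18)t = 39, so t = 4.
Intersection: (7, -28, -10) + 4·(-1, 5, 2) = (3, -8, -2).

(3, -8, -2)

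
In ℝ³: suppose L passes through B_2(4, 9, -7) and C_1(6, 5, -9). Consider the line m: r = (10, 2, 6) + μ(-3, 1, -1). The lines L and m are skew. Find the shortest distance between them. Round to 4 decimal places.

10.6066

A direction vector for L is C_1 − B_2 = (2, -4, -2).
Common perpendicular direction n = (2, -4, -2) × (-3, 1, -1) = (6, 8, -10).
With w = (10, 2, 6) − (4, 9, -7) = (6, -7, 13), w · n = -150.
Distance = |w · n| / |n| = |-150| / √200 ≈ 10.6066.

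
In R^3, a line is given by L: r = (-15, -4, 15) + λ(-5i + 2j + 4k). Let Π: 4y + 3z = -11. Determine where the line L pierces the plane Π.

Substitute r = (-15, -4, 15) + t(-5, 2, 4) into the plane: 29 + 20t = -11, so t = -2.
Intersection: (-15, -4, 15) + (-2)·(-5, 2, 4) = (-5, -8, 7).

(-5, -8, 7)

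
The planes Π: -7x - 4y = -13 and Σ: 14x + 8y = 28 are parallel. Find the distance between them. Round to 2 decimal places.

0.12

Rescale Σ by 1/(-2): -7x - 4y = -14. Then distance = |-13 − (-14)| / √65 ≈ 0.12.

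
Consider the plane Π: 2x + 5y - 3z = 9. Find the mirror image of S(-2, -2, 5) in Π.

λ = (n·S − d)/|n|² = (-29 − 9)/38 = -1.
Reflection = S − 2λn = (-2, -2, 5) − (-2)·(2, 5, -3) = (2, 8, -1).

(2, 8, -1)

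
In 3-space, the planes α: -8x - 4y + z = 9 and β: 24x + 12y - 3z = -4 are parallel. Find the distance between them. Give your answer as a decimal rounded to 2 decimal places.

0.85

Rescale β by 1/(-3): -8x - 4y + z = 4/3. Then distance = |9 − (4/3)| / √81 ≈ 0.85.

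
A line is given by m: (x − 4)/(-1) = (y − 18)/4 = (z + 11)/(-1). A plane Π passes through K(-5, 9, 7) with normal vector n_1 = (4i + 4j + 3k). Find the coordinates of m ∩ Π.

(6, 10, -9)

m has direction (-1, 4, -1) through (4, 18, -11).
Π: n_1·r = n_1·K gives 4x + 4y + 3z = 37.
Substitute r = (4, 18, -11) + t(-1, 4, -1) into the plane: 55 + 9t = 37, so t = -2.
Intersection: (4, 18, -11) + (-2)·(-1, 4, -1) = (6, 10, -9).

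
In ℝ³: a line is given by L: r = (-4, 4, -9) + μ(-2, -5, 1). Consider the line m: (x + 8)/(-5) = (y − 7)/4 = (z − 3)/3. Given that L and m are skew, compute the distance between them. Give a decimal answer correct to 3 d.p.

m has direction (-5, 4, 3) through (-8, 7, 3).
Common perpendicular direction n = (-2, -5, 1) × (-5, 4, 3) = (-19, 1, -33).
With w = (-8, 7, 3) − (-4, 4, -9) = (-4, 3, 12), w · n = -317.
Distance = |w · n| / |n| = |-317| / √1451 ≈ 8.322.

8.322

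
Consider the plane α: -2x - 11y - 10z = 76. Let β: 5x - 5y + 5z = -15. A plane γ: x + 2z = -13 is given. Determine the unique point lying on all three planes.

(11, 2, -12)

Solving the 3×3 linear system -2x - 11y - 10z = 76, 5x - 5y + 5z = -15, x + 2z = -13 (e.g. by elimination or Cramer's rule, determinant = 25) gives (11, 2, -12).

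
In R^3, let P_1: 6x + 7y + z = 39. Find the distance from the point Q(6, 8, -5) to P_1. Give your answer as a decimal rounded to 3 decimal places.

5.176

n·Q − d = (6)·(6) + (7)·(8) + (1)·(-5) − 39 = 48; |n| = √86.
Distance = |48| / √86 = 48/√86 ≈ 5.176.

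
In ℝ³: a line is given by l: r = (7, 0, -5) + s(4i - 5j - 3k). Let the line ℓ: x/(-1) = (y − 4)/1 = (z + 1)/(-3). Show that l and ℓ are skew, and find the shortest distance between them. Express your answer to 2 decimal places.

2.98

ℓ has direction (-1, 1, -3) through (0, 4, -1).
Common perpendicular direction n = (4, -5, -3) × (-1, 1, -3) = (18, 15, -1).
With w = (0, 4, -1) − (7, 0, -5) = (-7, 4, 4), w · n = -70.
Since n ≠ 0 the lines are not parallel, and w · n = -70 ≠ 0 so they do not intersect; hence they are skew.
Distance = |w · n| / |n| = |-70| / √550 ≈ 2.98.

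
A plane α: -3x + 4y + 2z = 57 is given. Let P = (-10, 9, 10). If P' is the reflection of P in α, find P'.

(-4, 1, 6)

λ = (n·P − d)/|n|² = (86 − 57)/29 = 1.
Reflection = P − 2λn = (-10, 9, 10) − 2·(-3, 4, 2) = (-4, 1, 6).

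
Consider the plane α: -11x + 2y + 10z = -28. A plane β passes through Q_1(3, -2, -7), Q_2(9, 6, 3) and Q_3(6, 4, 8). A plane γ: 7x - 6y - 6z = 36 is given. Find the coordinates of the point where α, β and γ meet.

(0, -4, -2)

Q_1Q_2 = (6, 8, 10), Q_1Q_3 = (3, 6, 15); a normal to β is Q_1Q_2 × Q_1Q_3 = (60, -60, 12).
Using Q_1: β has equation 60x - 60y + 12z = 216.
Solving the 3×3 linear system -11x + 2y + 10z = -28, 60x - 60y + 12z = 216, 7x - 6y - 6z = 36 (e.g. by elimination or Cramer's rule, determinant = -3264) gives (0, -4, -2).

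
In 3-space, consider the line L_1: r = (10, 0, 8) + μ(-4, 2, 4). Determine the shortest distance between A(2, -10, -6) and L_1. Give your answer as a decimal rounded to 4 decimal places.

17.4992

Taking (10, 0, 8) on L_1 with direction v = (-4, 2, 4): w = A − (10, 0, 8) = (-8, -10, -14), and w × v = (-12, 88, -56).
Distance = |w × v| / |v| = √11024 / √36 ≈ 17.4992.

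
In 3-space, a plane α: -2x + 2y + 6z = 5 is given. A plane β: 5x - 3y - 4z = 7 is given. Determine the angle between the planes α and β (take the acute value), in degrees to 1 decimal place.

31.5

cos θ = |n₁·n₂| / (|n₁||n₂|) = |-40| / (√44 · √50).
θ = arccos(0.85280) ≈ 31.5°.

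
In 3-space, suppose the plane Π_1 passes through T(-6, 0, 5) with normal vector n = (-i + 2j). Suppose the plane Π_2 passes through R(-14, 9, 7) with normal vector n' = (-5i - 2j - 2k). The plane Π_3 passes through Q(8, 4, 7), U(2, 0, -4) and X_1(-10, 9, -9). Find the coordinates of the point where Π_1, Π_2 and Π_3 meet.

(-4, 1, -10)

Π_1: n·r = n·T gives -x + 2y = 6.
Π_2: n'·r = n'·R gives -5x - 2y - 2z = 38.
QU = (-6, -4, -11), QX_1 = (-18, 5, -16); a normal to Π_3 is QU × QX_1 = (119, 102, -102).
Using Q: Π_3 has equation 119x + 102y - 102z = 646.
Solving the 3×3 linear system -x + 2y = 6, -5x - 2y - 2z = 38, 119x + 102y - 102z = 646 (e.g. by elimination or Cramer's rule, determinant = -1904) gives (-4, 1, -10).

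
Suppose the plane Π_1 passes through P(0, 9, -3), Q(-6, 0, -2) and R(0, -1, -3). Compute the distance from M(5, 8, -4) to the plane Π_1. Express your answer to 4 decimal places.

0.1644

PQ = (-6, -9, 1), PR = (0, -10, 0); a normal to Π_1 is PQ × PR = (10, 0, 60).
Using P: Π_1 has equation 10x + 60z = -180.
n·M − d = (10)·(5) + (0)·(8) + (60)·(-4) − (-180) = -10; |n| = √3700.
Distance = |-10| / √3700 = 10/√3700 ≈ 0.1644.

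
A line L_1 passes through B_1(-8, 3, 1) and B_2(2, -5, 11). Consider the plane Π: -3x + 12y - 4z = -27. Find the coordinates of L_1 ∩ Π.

A direction vector for L_1 is B_2 − B_1 = (10, -8, 10).
Substitute r = (-8, 3, 1) + t(10, -8, 10) into the plane: 56 + (-166)t = -27, so t = 1/2.
Intersection: (-8, 3, 1) + (1/2)·(10, -8, 10) = (-3, -1, 6).

(-3, -1, 6)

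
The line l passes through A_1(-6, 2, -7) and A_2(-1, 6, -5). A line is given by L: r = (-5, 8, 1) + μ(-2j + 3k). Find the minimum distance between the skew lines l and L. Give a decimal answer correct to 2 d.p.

6.39

A direction vector for l is A_2 − A_1 = (5, 4, 2).
Common perpendicular direction n = (5, 4, 2) × (0, -2, 3) = (16, -15, -10).
With w = (-5, 8, 1) − (-6, 2, -7) = (1, 6, 8), w · n = -154.
Distance = |w · n| / |n| = |-154| / √581 ≈ 6.39.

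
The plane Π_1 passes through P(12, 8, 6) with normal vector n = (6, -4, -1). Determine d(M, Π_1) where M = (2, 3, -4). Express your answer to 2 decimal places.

4.12

Π_1: n·r = n·P gives 6x - 4y - z = 34.
n·M − d = (6)·(2) + (-4)·(3) + (-1)·(-4) − 34 = -30; |n| = √53.
Distance = |-30| / √53 = 30/√53 ≈ 4.12.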